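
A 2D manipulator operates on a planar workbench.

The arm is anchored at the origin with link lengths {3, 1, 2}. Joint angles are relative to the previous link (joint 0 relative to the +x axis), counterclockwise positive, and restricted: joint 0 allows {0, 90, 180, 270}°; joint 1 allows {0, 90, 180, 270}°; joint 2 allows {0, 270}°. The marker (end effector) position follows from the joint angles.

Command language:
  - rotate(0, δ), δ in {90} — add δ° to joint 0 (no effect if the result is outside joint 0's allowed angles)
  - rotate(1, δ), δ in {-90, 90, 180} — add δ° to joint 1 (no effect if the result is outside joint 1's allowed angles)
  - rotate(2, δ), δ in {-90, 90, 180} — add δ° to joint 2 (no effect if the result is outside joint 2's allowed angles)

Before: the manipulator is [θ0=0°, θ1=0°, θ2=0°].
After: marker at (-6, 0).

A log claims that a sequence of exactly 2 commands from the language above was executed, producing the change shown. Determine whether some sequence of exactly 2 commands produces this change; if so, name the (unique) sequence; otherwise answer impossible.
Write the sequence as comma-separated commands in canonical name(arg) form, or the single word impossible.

initial: [θ0=0°, θ1=0°, θ2=0°]
[1] after rotate(0, 90): [θ0=90°, θ1=0°, θ2=0°]
[2] after rotate(0, 90): [θ0=180°, θ1=0°, θ2=0°]
uniquely the one of 49 2-step routes that fits.

rotate(0, 90), rotate(0, 90)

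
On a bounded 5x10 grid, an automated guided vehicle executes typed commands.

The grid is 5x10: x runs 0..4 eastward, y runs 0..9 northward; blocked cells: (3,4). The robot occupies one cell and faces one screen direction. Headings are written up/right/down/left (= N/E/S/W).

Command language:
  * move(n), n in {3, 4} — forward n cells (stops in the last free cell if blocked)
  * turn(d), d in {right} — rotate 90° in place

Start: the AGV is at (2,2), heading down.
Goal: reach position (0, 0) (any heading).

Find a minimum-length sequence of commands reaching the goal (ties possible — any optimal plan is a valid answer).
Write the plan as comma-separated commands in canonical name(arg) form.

move(4), turn(right), move(4)

start: at (2,2), heading down
[1] after move(4): at (2,0), heading down
[2] after turn(right): at (2,0), heading left
[3] after move(4): at (0,0), heading left
nothing shorter than 3 reaches the goal.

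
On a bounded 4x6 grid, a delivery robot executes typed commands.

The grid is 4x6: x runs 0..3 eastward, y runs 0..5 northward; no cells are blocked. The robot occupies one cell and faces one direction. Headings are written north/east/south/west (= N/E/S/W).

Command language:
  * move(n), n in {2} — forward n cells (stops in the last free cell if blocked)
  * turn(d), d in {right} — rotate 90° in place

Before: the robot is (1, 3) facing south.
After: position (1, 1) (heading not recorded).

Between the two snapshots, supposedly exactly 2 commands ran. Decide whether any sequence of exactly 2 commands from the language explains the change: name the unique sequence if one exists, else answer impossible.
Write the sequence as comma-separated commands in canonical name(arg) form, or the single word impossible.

key: order matters: swapping move(2) and turn(right) lands elsewhere
start: (1, 3) facing south
t=1 move(2) ⇒ (1, 1) facing south
t=2 turn(right) ⇒ (1, 1) facing west
no other 2-command option fits: unique.

move(2), turn(right)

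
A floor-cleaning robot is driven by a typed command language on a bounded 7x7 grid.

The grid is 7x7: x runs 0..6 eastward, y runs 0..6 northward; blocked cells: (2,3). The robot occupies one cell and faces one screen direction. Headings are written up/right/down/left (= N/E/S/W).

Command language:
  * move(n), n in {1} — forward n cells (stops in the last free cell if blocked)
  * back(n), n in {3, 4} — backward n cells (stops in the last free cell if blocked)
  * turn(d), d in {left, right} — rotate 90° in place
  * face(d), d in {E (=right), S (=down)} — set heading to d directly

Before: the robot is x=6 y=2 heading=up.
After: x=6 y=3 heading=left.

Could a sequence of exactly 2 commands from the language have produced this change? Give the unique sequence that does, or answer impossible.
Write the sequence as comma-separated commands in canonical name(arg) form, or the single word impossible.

move(1), turn(left)

key: running turn(left) before move(1) would end elsewhere — order is forced
initial: x=6 y=2 heading=up
[1] after move(1): x=6 y=3 heading=up
[2] after turn(left): x=6 y=3 heading=left
no rival 2-sequence matches.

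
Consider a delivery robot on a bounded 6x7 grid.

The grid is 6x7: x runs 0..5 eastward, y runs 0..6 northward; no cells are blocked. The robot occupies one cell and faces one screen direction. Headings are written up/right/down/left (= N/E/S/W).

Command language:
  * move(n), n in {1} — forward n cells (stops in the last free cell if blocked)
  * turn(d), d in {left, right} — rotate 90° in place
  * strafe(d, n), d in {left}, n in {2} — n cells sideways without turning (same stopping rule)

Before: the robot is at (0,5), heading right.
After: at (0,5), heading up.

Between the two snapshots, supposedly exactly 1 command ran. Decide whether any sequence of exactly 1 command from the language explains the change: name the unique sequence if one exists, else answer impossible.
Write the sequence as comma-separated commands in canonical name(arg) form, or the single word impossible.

key: parked at (0,5) the whole time — nothing moves the robot
begin: at (0,5), heading right
t=1 turn(left) ⇒ at (0,5), heading up
no rival 1-sequence matches.

turn(left)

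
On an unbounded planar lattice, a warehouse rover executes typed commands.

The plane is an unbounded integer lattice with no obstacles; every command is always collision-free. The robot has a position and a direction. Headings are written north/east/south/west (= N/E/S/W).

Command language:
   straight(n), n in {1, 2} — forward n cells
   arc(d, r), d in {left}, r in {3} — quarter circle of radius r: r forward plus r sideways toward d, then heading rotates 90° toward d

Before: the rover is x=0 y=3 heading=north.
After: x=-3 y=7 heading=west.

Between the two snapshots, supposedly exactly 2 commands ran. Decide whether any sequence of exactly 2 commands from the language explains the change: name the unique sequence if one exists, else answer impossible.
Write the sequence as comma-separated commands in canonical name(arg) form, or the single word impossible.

key: running arc(left, 3) before straight(1) would end elsewhere — order is forced
begin: x=0 y=3 heading=north
t=1 straight(1) ⇒ x=0 y=4 heading=north
t=2 arc(left, 3) ⇒ x=-3 y=7 heading=west
no other 2-command option fits: unique.

straight(1), arc(left, 3)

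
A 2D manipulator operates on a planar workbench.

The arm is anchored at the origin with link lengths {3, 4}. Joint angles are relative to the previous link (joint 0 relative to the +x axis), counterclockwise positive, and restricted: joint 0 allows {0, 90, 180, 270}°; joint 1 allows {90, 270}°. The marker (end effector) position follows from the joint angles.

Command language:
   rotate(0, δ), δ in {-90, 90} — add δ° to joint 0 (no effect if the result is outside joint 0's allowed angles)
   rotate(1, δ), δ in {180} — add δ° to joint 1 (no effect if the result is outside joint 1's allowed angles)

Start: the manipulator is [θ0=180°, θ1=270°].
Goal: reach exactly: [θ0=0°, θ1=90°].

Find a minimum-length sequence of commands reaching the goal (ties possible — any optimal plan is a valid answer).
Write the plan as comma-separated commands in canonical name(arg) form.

rotate(1, 180), rotate(0, -90), rotate(0, -90)

begin: [θ0=180°, θ1=270°]
[1] after rotate(1, 180): [θ0=180°, θ1=90°]
[2] after rotate(0, -90): [θ0=90°, θ1=90°]
[3] after rotate(0, -90): [θ0=0°, θ1=90°]
minimal: 3 command(s), checked below 3.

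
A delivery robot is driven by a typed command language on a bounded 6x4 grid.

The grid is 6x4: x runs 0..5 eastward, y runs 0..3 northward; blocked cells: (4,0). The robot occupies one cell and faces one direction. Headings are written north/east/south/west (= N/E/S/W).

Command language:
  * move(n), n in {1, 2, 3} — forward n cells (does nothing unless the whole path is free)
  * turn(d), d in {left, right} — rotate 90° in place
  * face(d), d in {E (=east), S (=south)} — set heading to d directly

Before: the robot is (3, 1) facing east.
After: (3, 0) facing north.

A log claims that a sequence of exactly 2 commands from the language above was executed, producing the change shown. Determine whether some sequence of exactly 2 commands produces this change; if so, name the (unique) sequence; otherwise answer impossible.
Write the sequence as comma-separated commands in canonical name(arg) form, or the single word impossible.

checked all 2-command options: none fits.

impossible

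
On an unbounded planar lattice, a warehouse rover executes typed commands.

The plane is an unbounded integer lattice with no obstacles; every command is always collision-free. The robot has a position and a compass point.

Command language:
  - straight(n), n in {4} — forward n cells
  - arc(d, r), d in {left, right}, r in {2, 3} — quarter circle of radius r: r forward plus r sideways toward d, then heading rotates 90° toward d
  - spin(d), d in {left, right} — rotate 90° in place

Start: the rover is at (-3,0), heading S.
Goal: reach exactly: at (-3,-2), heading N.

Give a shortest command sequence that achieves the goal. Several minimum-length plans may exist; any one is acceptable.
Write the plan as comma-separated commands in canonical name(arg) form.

from: at (-3,0), heading S
step 1 (arc(left, 2)): at (-1,-2), heading E
step 2 (straight(4)): at (3,-2), heading E
step 3 (spin(right)): at (3,-2), heading S
step 4 (arc(right, 3)): at (0,-5), heading W
step 5 (arc(right, 3)): at (-3,-2), heading N
nothing shorter than 5 reaches the goal.

arc(left, 2), straight(4), spin(right), arc(right, 3), arc(right, 3)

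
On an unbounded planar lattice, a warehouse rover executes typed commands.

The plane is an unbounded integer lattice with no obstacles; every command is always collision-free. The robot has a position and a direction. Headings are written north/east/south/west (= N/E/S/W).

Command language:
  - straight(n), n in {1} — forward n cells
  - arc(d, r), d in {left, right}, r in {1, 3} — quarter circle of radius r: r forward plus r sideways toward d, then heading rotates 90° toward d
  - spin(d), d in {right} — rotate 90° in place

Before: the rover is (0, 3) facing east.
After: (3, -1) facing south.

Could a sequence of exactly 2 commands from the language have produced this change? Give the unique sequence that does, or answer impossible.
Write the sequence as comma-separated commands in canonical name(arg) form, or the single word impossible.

key: cell and facing (now S) both changed — the 2 commands mix motion and turning
begin: (0, 3) facing east
step 1 (arc(right, 3)): (3, 0) facing south
step 2 (straight(1)): (3, -1) facing south
uniquely the one of 36 2-step routes that fits.

arc(right, 3), straight(1)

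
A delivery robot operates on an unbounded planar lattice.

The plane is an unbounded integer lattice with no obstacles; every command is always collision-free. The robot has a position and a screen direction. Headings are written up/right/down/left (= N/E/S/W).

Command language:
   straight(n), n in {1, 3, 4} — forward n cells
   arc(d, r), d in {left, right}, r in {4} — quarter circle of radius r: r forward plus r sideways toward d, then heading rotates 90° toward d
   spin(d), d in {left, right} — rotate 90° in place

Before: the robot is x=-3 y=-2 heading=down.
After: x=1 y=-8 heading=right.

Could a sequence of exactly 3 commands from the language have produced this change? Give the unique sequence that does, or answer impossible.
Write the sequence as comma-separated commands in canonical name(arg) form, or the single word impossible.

straight(1), straight(1), arc(left, 4)

key: order matters: swapping straight(1) and arc(left, 4) lands elsewhere
from: x=-3 y=-2 heading=down
1. straight(1) → x=-3 y=-3 heading=down
2. straight(1) → x=-3 y=-4 heading=down
3. arc(left, 4) → x=1 y=-8 heading=right
all 343 alternatives checked — unique.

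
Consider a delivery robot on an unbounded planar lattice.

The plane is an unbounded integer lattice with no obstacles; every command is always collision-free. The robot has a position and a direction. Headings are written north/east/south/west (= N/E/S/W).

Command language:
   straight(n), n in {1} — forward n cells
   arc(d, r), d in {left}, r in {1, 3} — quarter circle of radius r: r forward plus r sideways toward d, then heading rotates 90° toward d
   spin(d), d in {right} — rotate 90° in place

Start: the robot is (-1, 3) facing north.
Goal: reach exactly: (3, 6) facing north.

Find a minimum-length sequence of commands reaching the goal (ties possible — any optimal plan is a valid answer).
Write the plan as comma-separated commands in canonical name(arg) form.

begin: (-1, 3) facing north
step 1 (spin(right)): (-1, 3) facing east
step 2 (straight(1)): (0, 3) facing east
step 3 (arc(left, 3)): (3, 6) facing north
no 2-step plan works, so 3 is optimal.

spin(right), straight(1), arc(left, 3)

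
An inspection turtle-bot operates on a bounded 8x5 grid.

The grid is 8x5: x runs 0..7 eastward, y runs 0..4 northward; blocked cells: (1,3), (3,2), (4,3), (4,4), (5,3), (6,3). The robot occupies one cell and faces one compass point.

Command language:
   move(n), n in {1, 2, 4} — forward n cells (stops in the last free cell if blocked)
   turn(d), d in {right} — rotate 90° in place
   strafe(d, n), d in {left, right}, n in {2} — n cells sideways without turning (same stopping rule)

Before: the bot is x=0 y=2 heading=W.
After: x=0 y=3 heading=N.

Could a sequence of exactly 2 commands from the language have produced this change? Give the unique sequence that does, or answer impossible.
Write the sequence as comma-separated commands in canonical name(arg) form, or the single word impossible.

turn(right), move(1)

key: position moved to (0,3) AND the heading swung to N — translation plus rotation needed
start: x=0 y=2 heading=W
1. turn(right) → x=0 y=2 heading=N
2. move(1) → x=0 y=3 heading=N
all 36 alternatives checked — unique.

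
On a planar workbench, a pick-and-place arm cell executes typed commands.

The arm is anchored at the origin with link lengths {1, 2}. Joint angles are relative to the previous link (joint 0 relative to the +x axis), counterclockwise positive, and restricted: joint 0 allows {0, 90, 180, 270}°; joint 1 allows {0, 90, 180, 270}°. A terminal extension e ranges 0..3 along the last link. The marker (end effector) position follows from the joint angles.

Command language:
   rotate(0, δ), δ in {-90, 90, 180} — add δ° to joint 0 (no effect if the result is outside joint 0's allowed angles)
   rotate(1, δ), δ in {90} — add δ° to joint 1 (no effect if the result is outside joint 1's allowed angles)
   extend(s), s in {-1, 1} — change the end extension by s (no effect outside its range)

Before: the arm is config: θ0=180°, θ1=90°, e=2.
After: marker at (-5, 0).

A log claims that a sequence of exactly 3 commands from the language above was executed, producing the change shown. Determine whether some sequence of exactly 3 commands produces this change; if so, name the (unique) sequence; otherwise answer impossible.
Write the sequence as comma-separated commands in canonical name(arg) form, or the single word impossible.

rotate(1, 90), rotate(1, 90), rotate(1, 90)

t0: config: θ0=180°, θ1=90°, e=2
step 1 (rotate(1, 90)): config: θ0=180°, θ1=180°, e=2
step 2 (rotate(1, 90)): config: θ0=180°, θ1=270°, e=2
step 3 (rotate(1, 90)): config: θ0=180°, θ1=0°, e=2
uniquely the one of 216 3-step routes that fits.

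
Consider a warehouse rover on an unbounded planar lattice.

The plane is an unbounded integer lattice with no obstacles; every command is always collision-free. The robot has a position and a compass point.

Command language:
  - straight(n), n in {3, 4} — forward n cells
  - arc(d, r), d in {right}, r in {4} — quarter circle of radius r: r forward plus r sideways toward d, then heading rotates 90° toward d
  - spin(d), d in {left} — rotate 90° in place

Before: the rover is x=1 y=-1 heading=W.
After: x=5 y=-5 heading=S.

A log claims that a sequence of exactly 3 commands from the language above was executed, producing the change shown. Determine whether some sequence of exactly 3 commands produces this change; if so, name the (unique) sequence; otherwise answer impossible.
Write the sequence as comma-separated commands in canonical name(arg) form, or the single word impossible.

key: cell and facing (now S) both changed — the 3 commands mix motion and turning
t0: x=1 y=-1 heading=W
[1] after spin(left): x=1 y=-1 heading=S
[2] after spin(left): x=1 y=-1 heading=E
[3] after arc(right, 4): x=5 y=-5 heading=S
no other 3-command option fits: unique.

spin(left), spin(left), arc(right, 4)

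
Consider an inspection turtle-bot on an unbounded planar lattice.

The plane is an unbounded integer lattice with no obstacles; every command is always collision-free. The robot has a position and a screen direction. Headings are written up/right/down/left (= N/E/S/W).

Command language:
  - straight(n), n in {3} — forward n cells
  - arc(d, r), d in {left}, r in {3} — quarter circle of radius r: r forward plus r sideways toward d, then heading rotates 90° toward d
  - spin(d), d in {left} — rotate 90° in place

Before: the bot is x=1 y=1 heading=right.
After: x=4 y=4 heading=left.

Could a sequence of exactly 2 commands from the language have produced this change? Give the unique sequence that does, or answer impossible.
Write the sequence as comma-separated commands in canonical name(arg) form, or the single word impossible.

arc(left, 3), spin(left)

key: position moved to (4,4) AND the heading swung to W — translation plus rotation needed
begin: x=1 y=1 heading=right
[1] after arc(left, 3): x=4 y=4 heading=up
[2] after spin(left): x=4 y=4 heading=left
uniquely the one of 9 2-step routes that fits.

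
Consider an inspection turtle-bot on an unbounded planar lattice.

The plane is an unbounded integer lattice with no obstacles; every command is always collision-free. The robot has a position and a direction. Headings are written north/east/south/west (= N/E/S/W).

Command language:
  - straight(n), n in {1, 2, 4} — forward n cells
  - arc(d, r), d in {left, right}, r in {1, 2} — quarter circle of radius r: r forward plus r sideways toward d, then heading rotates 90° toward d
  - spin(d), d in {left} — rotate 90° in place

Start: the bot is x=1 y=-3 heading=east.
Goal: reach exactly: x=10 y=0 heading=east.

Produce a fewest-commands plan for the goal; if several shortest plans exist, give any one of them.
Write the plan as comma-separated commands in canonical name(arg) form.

start: x=1 y=-3 heading=east
t=1 straight(4) ⇒ x=5 y=-3 heading=east
t=2 straight(2) ⇒ x=7 y=-3 heading=east
t=3 arc(left, 2) ⇒ x=9 y=-1 heading=north
t=4 arc(right, 1) ⇒ x=10 y=0 heading=east
shorter routes all fall short; 4 is best.

straight(4), straight(2), arc(left, 2), arc(right, 1)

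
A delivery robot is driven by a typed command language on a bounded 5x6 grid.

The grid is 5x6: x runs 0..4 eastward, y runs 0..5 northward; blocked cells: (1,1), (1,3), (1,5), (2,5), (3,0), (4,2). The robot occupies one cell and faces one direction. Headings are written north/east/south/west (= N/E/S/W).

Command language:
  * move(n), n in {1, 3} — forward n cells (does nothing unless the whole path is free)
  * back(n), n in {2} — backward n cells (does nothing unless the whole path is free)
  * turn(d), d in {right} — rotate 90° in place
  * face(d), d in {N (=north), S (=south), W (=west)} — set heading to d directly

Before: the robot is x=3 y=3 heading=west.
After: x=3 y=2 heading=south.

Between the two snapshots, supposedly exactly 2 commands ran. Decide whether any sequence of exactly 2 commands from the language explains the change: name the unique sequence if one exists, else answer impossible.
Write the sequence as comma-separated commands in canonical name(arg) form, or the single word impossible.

face(S), move(1)

key: running move(1) before face(S) would end elsewhere — order is forced
initial: x=3 y=3 heading=west
step 1 (face(S)): x=3 y=3 heading=south
step 2 (move(1)): x=3 y=2 heading=south
no rival 2-sequence matches.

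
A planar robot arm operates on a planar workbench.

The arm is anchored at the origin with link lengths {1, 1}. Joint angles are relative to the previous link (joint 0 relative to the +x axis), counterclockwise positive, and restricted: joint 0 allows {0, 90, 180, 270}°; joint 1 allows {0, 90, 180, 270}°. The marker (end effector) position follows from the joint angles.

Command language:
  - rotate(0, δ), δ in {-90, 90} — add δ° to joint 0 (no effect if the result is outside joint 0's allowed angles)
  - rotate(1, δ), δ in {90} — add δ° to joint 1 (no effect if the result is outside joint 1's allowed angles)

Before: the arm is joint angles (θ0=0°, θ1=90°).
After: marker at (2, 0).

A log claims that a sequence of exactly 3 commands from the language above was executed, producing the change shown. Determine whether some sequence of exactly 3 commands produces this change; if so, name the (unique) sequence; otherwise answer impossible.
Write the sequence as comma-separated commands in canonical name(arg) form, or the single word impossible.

rotate(1, 90), rotate(1, 90), rotate(1, 90)

begin: joint angles (θ0=0°, θ1=90°)
[1] after rotate(1, 90): joint angles (θ0=0°, θ1=180°)
[2] after rotate(1, 90): joint angles (θ0=0°, θ1=270°)
[3] after rotate(1, 90): joint angles (θ0=0°, θ1=0°)
uniquely the one of 27 3-step routes that fits.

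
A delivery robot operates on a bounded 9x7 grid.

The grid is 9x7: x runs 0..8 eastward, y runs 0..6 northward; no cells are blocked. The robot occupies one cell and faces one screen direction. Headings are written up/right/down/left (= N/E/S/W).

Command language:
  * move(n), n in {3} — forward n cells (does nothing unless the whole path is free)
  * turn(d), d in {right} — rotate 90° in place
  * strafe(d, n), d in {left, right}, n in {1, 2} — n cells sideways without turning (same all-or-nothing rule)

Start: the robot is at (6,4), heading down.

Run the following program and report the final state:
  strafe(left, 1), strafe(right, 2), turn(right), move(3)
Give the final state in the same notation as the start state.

begin: at (6,4), heading down
1. strafe(left, 1) → at (7,4), heading down
2. strafe(right, 2) → at (5,4), heading down
3. turn(right) → at (5,4), heading left
4. move(3) → at (2,4), heading left

at (2,4), heading left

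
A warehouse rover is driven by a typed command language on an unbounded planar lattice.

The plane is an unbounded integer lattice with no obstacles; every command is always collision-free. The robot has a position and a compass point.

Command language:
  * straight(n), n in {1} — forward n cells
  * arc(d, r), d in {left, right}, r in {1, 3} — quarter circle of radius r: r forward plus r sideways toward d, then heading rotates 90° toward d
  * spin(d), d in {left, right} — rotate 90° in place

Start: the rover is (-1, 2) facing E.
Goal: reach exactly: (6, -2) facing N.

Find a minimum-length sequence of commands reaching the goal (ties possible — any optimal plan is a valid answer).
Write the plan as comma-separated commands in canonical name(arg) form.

arc(right, 3), arc(left, 3), arc(left, 1), straight(1)

begin: (-1, 2) facing E
step 1 (arc(right, 3)): (2, -1) facing S
step 2 (arc(left, 3)): (5, -4) facing E
step 3 (arc(left, 1)): (6, -3) facing N
step 4 (straight(1)): (6, -2) facing N
minimal: 4 command(s), checked below 4.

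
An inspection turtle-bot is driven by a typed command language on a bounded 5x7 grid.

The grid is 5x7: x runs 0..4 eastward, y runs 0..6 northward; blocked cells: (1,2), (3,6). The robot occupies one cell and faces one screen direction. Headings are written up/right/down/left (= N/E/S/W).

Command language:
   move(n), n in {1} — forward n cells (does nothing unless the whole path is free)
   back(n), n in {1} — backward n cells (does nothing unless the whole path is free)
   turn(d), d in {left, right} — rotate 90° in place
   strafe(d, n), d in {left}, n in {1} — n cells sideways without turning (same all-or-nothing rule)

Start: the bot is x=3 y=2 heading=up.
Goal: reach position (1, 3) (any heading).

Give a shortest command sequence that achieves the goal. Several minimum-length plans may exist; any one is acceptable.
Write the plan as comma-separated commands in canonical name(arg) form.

strafe(left, 1), move(1), strafe(left, 1)

initial: x=3 y=2 heading=up
step 1 (strafe(left, 1)): x=2 y=2 heading=up
step 2 (move(1)): x=2 y=3 heading=up
step 3 (strafe(left, 1)): x=1 y=3 heading=up
shorter routes all fall short; 3 is best.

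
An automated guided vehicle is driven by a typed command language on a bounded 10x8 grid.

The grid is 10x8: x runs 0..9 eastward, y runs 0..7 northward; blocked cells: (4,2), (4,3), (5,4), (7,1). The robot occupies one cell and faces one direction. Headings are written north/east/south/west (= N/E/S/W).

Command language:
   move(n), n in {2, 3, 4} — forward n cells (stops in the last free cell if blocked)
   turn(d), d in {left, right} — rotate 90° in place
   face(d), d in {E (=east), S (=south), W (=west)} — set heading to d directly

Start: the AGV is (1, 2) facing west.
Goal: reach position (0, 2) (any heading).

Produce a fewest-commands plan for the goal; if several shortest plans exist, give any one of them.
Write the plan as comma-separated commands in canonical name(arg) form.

begin: (1, 2) facing west
step 1 (move(4)): (0, 2) facing west
minimal: 1 command(s), checked below 1.

move(4)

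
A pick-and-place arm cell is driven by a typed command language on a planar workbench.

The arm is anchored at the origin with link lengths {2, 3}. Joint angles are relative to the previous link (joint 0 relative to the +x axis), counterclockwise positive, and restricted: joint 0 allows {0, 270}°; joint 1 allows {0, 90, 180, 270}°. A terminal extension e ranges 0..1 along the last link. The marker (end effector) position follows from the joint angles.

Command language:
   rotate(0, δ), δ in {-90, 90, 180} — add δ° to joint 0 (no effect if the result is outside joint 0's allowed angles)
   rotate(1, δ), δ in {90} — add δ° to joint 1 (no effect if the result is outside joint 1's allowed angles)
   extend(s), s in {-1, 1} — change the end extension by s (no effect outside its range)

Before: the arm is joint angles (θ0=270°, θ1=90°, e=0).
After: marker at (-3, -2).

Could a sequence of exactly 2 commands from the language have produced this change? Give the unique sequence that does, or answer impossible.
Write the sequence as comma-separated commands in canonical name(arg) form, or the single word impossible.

from: joint angles (θ0=270°, θ1=90°, e=0)
t=1 rotate(1, 90) ⇒ joint angles (θ0=270°, θ1=180°, e=0)
t=2 rotate(1, 90) ⇒ joint angles (θ0=270°, θ1=270°, e=0)
no other 2-command option fits: unique.

rotate(1, 90), rotate(1, 90)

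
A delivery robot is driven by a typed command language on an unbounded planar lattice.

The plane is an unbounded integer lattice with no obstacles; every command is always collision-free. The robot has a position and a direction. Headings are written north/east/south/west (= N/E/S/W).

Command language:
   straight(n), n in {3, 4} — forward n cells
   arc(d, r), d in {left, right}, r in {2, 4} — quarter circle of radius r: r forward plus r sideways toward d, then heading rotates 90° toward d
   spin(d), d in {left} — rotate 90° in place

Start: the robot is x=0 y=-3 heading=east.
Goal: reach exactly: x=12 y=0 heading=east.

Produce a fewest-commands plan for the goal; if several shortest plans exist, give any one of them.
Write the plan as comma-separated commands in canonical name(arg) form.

arc(right, 2), arc(left, 4), arc(left, 2), straight(3), arc(right, 4)

t0: x=0 y=-3 heading=east
step 1 (arc(right, 2)): x=2 y=-5 heading=south
step 2 (arc(left, 4)): x=6 y=-9 heading=east
step 3 (arc(left, 2)): x=8 y=-7 heading=north
step 4 (straight(3)): x=8 y=-4 heading=north
step 5 (arc(right, 4)): x=12 y=0 heading=east
shorter routes all fall short; 5 is best.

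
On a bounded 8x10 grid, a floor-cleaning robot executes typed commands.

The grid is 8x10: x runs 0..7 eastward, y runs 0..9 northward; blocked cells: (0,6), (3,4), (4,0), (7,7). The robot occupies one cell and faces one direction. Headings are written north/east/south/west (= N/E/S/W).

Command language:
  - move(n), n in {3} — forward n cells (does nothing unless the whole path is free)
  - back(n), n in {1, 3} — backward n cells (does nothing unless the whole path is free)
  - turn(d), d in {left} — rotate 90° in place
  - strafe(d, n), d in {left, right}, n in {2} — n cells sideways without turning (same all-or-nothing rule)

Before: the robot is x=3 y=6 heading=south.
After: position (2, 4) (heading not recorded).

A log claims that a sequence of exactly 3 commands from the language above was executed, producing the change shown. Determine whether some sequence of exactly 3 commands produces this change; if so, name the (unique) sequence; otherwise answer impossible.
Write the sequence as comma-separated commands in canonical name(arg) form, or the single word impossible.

key: order matters: swapping turn(left) and strafe(right, 2) lands elsewhere
initial: x=3 y=6 heading=south
t=1 turn(left) ⇒ x=3 y=6 heading=east
t=2 back(1) ⇒ x=2 y=6 heading=east
t=3 strafe(right, 2) ⇒ x=2 y=4 heading=east
no rival 3-sequence matches.

turn(left), back(1), strafe(right, 2)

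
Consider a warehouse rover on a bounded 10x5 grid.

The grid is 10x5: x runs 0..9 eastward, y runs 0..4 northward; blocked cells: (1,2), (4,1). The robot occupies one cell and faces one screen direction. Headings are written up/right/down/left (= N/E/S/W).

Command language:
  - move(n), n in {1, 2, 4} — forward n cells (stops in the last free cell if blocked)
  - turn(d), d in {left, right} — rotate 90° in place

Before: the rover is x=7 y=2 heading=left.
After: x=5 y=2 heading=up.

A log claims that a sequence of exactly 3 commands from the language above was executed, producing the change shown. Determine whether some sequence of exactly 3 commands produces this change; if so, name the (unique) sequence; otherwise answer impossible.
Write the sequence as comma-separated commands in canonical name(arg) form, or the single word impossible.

key: position moved to (5,2) AND the heading swung to N — translation plus rotation needed
from: x=7 y=2 heading=left
t=1 move(1) ⇒ x=6 y=2 heading=left
t=2 move(1) ⇒ x=5 y=2 heading=left
t=3 turn(right) ⇒ x=5 y=2 heading=up
no other 3-command option fits: unique.

move(1), move(1), turn(right)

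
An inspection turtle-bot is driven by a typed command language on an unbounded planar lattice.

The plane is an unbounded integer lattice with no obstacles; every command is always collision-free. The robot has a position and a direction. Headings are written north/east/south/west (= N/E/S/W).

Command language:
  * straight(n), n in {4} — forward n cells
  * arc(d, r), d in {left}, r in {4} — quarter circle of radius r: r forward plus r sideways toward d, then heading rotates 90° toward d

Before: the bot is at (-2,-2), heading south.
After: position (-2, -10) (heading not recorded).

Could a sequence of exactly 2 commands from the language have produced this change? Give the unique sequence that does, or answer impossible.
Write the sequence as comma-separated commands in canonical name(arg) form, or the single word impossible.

begin: at (-2,-2), heading south
t=1 straight(4) ⇒ at (-2,-6), heading south
t=2 straight(4) ⇒ at (-2,-10), heading south
no rival 2-sequence matches.

straight(4), straight(4)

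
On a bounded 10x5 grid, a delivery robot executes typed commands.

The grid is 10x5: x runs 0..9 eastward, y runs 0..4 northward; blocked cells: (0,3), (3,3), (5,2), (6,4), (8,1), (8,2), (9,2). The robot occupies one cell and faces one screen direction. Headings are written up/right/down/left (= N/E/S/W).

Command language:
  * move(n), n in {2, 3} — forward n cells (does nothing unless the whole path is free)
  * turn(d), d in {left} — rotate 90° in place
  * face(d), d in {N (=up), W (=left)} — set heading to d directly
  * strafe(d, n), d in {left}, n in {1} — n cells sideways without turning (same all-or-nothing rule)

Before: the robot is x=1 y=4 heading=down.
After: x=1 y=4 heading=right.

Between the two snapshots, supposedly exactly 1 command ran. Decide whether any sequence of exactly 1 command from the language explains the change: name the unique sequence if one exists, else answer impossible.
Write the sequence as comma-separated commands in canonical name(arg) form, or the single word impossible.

turn(left)

key: (1,4) unchanged — the single command moves nothing
initial: x=1 y=4 heading=down
1. turn(left) → x=1 y=4 heading=right
uniquely the one of 6 1-step routes that fits.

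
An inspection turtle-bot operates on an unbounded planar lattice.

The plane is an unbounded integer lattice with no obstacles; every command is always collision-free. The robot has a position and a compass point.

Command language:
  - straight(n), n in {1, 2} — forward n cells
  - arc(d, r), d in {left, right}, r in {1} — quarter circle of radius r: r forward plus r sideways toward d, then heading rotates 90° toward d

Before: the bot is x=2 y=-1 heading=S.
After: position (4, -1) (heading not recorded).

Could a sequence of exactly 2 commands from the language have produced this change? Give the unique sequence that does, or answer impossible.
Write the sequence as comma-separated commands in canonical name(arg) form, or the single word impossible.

arc(left, 1), arc(left, 1)

initial: x=2 y=-1 heading=S
1. arc(left, 1) → x=3 y=-2 heading=E
2. arc(left, 1) → x=4 y=-1 heading=N
no other 2-command option fits: unique.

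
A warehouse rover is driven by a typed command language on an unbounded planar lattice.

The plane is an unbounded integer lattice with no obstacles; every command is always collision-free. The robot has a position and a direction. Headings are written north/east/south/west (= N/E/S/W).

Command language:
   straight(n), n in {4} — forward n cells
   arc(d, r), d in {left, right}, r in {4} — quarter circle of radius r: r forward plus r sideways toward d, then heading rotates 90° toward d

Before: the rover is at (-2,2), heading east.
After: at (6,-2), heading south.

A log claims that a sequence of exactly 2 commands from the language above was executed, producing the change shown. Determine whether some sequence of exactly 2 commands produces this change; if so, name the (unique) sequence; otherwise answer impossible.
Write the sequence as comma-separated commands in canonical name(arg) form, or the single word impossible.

key: cell and facing (now S) both changed — the 2 commands mix motion and turning
begin: at (-2,2), heading east
[1] after straight(4): at (2,2), heading east
[2] after arc(right, 4): at (6,-2), heading south
all 9 alternatives checked — unique.

straight(4), arc(right, 4)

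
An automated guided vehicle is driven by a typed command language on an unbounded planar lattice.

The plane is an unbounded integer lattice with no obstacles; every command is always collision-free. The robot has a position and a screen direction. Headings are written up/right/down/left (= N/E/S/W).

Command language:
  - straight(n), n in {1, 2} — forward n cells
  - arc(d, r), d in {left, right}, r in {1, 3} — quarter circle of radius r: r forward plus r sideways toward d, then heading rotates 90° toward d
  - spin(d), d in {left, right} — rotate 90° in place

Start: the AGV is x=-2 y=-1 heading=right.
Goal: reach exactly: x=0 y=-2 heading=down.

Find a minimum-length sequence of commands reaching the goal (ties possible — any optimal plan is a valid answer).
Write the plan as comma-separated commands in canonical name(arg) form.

straight(1), arc(right, 1)

begin: x=-2 y=-1 heading=right
[1] after straight(1): x=-1 y=-1 heading=right
[2] after arc(right, 1): x=0 y=-2 heading=down
nothing shorter than 2 reaches the goal.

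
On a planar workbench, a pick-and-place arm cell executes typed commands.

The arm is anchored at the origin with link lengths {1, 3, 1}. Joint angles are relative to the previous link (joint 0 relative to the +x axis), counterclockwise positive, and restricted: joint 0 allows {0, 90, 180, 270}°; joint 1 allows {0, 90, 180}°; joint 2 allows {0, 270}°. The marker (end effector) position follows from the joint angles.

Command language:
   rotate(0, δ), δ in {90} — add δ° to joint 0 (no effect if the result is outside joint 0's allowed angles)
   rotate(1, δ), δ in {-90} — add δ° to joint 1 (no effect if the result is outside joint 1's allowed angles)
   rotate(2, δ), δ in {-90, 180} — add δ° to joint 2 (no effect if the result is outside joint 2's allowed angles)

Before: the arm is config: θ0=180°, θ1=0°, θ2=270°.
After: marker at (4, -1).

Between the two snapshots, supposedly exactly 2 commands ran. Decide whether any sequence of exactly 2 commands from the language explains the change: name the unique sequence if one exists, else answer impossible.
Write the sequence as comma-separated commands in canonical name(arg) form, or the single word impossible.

rotate(0, 90), rotate(0, 90)

begin: config: θ0=180°, θ1=0°, θ2=270°
1. rotate(0, 90) → config: θ0=270°, θ1=0°, θ2=270°
2. rotate(0, 90) → config: θ0=0°, θ1=0°, θ2=270°
all 16 alternatives checked — unique.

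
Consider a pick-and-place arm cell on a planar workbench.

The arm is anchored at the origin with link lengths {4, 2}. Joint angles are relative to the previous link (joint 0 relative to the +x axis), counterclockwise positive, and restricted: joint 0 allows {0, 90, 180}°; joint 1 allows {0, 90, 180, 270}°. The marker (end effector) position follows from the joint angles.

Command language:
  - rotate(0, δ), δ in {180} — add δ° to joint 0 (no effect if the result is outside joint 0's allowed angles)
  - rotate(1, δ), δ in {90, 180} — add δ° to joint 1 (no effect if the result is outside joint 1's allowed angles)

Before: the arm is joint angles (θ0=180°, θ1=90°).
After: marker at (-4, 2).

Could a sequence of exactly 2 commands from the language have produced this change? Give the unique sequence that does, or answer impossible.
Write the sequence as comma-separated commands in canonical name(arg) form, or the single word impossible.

initial: joint angles (θ0=180°, θ1=90°)
[1] after rotate(1, 90): joint angles (θ0=180°, θ1=180°)
[2] after rotate(1, 90): joint angles (θ0=180°, θ1=270°)
no other 2-command option fits: unique.

rotate(1, 90), rotate(1, 90)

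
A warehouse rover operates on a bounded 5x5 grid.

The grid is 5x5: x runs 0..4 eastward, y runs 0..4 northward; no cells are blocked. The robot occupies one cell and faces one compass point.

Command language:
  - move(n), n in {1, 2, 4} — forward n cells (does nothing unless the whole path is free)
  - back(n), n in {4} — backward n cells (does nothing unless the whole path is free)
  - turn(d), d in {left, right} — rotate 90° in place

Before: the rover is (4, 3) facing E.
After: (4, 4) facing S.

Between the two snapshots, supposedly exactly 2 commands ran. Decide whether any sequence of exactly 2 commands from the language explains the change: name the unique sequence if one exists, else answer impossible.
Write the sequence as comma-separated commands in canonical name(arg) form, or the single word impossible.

impossible

all 36 sequences checked — none match.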